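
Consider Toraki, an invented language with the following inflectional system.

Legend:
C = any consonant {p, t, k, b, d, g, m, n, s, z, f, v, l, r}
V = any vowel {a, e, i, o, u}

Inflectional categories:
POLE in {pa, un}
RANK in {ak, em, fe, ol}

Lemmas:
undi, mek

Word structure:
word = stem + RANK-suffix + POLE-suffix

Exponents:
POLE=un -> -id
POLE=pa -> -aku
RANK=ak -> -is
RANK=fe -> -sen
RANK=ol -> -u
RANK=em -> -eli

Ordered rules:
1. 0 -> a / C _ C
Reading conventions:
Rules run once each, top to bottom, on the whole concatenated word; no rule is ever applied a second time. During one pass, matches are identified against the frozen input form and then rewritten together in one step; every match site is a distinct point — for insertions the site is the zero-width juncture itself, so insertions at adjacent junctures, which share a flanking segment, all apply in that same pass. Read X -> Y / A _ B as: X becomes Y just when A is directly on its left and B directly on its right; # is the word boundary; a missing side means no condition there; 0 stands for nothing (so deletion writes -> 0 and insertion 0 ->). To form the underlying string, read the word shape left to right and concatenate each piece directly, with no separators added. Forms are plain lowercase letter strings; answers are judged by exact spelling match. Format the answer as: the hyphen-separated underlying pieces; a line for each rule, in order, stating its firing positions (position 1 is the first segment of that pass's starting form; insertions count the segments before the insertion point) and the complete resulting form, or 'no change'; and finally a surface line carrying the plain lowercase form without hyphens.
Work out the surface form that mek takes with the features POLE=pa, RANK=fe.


underlying: mek-sen-aku
1. 0 -> a / C _ C: inserts after position(s) 3: mekasenaku
surface: mekasenaku


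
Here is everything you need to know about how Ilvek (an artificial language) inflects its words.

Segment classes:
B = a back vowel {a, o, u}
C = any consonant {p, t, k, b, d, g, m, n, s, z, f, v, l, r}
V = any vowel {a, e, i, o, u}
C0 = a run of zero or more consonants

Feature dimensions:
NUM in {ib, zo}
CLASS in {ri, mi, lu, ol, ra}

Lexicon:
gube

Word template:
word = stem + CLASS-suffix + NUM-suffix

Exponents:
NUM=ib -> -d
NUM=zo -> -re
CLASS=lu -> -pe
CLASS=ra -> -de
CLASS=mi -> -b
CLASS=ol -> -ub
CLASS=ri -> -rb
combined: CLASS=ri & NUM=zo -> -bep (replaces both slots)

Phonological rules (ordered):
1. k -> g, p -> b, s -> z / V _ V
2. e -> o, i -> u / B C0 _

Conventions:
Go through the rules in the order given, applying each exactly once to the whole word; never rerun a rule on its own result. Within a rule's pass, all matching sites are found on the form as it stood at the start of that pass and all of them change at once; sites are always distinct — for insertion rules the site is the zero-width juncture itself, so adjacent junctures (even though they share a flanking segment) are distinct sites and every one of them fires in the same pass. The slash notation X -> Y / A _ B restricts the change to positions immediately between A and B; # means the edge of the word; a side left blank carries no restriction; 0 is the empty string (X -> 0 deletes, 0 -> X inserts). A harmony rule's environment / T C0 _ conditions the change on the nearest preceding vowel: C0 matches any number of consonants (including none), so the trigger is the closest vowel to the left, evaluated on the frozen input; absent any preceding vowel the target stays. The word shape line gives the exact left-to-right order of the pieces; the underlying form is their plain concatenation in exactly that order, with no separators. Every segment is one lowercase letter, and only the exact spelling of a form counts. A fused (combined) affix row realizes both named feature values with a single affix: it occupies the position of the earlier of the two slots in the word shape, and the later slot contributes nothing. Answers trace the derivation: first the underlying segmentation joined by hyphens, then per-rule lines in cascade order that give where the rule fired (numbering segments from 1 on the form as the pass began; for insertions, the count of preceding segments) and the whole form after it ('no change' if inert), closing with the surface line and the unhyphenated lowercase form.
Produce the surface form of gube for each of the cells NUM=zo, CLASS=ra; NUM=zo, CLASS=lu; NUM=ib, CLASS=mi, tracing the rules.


cell NUM=zo, CLASS=ra:
underlying: gube-de-re
1. k -> g, p -> b, s -> z / V _ V: no change
2. e -> o, i -> u / B C0 _: fires at position(s) 4: gubodere
surface: gubodere

cell NUM=zo, CLASS=lu:
underlying: gube-pe-re
1. k -> g, p -> b, s -> z / V _ V: fires at position(s) 5: gubebere
2. e -> o, i -> u / B C0 _: fires at position(s) 4: gubobere
surface: gubobere

cell NUM=ib, CLASS=mi:
underlying: gube-b-d
1. k -> g, p -> b, s -> z / V _ V: no change
2. e -> o, i -> u / B C0 _: fires at position(s) 4: gubobd
surface: gubobd


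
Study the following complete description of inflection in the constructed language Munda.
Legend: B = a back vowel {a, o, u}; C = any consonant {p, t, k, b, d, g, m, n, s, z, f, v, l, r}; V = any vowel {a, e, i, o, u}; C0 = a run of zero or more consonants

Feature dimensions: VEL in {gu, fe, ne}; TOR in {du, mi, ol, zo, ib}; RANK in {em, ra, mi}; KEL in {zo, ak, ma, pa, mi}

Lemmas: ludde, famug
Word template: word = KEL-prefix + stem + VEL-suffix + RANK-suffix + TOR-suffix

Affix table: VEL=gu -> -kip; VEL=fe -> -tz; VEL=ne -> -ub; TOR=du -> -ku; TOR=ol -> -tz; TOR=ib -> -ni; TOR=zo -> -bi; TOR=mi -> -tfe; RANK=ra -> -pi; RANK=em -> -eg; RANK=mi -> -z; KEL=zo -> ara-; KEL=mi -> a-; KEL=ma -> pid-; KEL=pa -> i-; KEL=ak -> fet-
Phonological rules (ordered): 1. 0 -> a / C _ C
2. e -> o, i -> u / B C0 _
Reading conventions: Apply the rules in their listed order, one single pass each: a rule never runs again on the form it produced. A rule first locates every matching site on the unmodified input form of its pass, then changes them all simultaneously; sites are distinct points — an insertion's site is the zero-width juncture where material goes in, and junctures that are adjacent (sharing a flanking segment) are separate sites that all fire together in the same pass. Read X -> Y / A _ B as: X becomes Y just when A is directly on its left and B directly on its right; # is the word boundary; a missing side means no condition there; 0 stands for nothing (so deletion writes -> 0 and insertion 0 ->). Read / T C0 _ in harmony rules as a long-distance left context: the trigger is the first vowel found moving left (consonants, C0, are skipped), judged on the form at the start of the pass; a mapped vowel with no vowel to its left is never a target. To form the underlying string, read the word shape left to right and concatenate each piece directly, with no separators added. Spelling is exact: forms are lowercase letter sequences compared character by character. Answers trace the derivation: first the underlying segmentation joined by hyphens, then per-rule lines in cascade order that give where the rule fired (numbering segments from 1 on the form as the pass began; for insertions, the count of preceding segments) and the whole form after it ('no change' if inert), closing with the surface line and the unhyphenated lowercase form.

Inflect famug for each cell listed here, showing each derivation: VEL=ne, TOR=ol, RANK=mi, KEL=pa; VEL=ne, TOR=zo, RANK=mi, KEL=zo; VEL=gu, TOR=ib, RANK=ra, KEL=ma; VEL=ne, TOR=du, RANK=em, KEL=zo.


cell VEL=ne, TOR=ol, RANK=mi, KEL=pa:
underlying: i-famug-ub-z-tz
1. 0 -> a / C _ C: inserts after position(s) 8, 9, 10: ifamugubazataz
2. e -> o, i -> u / B C0 _: no change
surface: ifamugubazataz

cell VEL=ne, TOR=zo, RANK=mi, KEL=zo:
underlying: ara-famug-ub-z-bi
1. 0 -> a / C _ C: inserts after position(s) 10, 11: arafamugubazabi
2. e -> o, i -> u / B C0 _: fires at position(s) 15: arafamugubazabu
surface: arafamugubazabu

cell VEL=gu, TOR=ib, RANK=ra, KEL=ma:
underlying: pid-famug-kip-pi-ni
1. 0 -> a / C _ C: inserts after position(s) 3, 8, 11: pidafamugakipapini
2. e -> o, i -> u / B C0 _: fires at position(s) 12, 16: pidafamugakupapuni
surface: pidafamugakupapuni

cell VEL=ne, TOR=du, RANK=em, KEL=zo:
underlying: ara-famug-ub-eg-ku
1. 0 -> a / C _ C: inserts after position(s) 12: arafamugubegaku
2. e -> o, i -> u / B C0 _: fires at position(s) 11: arafamugubogaku
surface: arafamugubogaku


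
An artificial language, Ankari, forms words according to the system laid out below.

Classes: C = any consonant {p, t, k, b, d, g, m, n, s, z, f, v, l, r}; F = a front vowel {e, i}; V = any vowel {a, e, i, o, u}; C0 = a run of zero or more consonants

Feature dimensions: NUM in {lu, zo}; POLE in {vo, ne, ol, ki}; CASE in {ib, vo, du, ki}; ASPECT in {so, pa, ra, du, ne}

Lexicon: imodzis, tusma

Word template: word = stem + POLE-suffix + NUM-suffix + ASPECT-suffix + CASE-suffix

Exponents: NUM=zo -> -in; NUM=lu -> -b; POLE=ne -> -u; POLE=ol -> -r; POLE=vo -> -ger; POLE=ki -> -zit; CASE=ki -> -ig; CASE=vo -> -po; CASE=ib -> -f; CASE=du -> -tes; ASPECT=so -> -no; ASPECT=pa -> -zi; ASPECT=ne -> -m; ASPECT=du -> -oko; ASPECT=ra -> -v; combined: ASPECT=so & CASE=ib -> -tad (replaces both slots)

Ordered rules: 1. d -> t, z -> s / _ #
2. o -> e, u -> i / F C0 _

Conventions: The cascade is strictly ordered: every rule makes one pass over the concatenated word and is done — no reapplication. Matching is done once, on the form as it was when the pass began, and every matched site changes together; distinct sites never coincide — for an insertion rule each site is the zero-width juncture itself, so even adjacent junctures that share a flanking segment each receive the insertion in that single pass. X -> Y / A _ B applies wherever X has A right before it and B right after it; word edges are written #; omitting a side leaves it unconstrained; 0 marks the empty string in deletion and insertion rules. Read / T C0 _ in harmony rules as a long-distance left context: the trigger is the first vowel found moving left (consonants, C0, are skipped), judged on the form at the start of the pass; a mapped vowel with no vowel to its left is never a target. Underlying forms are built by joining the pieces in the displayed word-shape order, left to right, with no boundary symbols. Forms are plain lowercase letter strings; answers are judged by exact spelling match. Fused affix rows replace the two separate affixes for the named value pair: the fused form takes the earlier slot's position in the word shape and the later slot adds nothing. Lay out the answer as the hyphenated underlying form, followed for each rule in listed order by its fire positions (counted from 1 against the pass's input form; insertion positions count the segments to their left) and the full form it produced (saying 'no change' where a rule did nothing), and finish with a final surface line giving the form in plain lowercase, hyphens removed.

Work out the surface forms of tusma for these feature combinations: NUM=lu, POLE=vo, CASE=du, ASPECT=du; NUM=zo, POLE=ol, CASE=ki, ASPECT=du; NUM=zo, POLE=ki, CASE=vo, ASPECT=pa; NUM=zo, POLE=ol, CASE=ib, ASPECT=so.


cell NUM=lu, POLE=vo, CASE=du, ASPECT=du:
underlying: tusma-ger-b-oko-tes
1. d -> t, z -> s / _ #: no change
2. o -> e, u -> i / F C0 _: fires at position(s) 10: tusmagerbekotes
surface: tusmagerbekotes

cell NUM=zo, POLE=ol, CASE=ki, ASPECT=du:
underlying: tusma-r-in-oko-ig
1. d -> t, z -> s / _ #: no change
2. o -> e, u -> i / F C0 _: fires at position(s) 9: tusmarinekoig
surface: tusmarinekoig

cell NUM=zo, POLE=ki, CASE=vo, ASPECT=pa:
underlying: tusma-zit-in-zi-po
1. d -> t, z -> s / _ #: no change
2. o -> e, u -> i / F C0 _: fires at position(s) 14: tusmazitinzipe
surface: tusmazitinzipe

cell NUM=zo, POLE=ol, CASE=ib, ASPECT=so:
underlying: tusma-r-in-tad
1. d -> t, z -> s / _ #: fires at position(s) 11: tusmarintat
2. o -> e, u -> i / F C0 _: no change
surface: tusmarintat


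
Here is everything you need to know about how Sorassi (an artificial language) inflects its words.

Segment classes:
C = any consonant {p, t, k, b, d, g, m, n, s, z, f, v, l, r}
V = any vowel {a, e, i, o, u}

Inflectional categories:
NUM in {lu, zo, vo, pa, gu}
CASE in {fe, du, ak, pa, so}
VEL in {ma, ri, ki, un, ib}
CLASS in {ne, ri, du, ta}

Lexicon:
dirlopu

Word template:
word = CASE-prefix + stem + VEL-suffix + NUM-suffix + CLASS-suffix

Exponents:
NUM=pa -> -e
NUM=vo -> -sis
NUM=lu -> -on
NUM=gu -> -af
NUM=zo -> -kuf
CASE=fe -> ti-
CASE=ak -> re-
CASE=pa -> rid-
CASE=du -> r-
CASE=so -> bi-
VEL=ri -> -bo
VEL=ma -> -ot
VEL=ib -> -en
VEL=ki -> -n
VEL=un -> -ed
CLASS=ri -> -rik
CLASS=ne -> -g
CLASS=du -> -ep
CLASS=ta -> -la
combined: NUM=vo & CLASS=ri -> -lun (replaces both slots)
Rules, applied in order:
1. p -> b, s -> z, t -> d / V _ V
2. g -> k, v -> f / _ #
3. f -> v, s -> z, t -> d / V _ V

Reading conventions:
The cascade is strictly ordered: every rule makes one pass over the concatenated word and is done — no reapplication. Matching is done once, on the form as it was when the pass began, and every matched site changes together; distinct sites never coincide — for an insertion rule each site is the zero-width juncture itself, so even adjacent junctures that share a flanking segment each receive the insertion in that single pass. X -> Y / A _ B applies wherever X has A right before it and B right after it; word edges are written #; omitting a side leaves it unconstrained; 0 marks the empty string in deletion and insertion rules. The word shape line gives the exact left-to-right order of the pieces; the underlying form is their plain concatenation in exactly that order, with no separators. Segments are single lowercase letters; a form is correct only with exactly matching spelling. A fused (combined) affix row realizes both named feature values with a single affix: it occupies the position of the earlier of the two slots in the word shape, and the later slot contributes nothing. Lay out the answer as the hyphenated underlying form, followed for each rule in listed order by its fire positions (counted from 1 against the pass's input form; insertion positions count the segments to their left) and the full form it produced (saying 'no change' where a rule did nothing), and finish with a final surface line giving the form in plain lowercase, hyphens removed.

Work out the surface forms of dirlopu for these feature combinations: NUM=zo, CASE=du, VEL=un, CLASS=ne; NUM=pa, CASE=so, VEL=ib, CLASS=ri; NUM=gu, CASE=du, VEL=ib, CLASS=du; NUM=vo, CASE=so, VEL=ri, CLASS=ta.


cell NUM=zo, CASE=du, VEL=un, CLASS=ne:
underlying: r-dirlopu-ed-kuf-g
1. p -> b, s -> z, t -> d / V _ V: fires at position(s) 7: rdirlobuedkufg
2. g -> k, v -> f / _ #: fires at position(s) 14: rdirlobuedkufk
3. f -> v, s -> z, t -> d / V _ V: no change
surface: rdirlobuedkufk

cell NUM=pa, CASE=so, VEL=ib, CLASS=ri:
underlying: bi-dirlopu-en-e-rik
1. p -> b, s -> z, t -> d / V _ V: fires at position(s) 8: bidirlobuenerik
2. g -> k, v -> f / _ #: no change
3. f -> v, s -> z, t -> d / V _ V: no change
surface: bidirlobuenerik

cell NUM=gu, CASE=du, VEL=ib, CLASS=du:
underlying: r-dirlopu-en-af-ep
1. p -> b, s -> z, t -> d / V _ V: fires at position(s) 7: rdirlobuenafep
2. g -> k, v -> f / _ #: no change
3. f -> v, s -> z, t -> d / V _ V: fires at position(s) 12: rdirlobuenavep
surface: rdirlobuenavep

cell NUM=vo, CASE=so, VEL=ri, CLASS=ta:
underlying: bi-dirlopu-bo-sis-la
1. p -> b, s -> z, t -> d / V _ V: fires at position(s) 8, 12: bidirlobubozisla
2. g -> k, v -> f / _ #: no change
3. f -> v, s -> z, t -> d / V _ V: no change
surface: bidirlobubozisla


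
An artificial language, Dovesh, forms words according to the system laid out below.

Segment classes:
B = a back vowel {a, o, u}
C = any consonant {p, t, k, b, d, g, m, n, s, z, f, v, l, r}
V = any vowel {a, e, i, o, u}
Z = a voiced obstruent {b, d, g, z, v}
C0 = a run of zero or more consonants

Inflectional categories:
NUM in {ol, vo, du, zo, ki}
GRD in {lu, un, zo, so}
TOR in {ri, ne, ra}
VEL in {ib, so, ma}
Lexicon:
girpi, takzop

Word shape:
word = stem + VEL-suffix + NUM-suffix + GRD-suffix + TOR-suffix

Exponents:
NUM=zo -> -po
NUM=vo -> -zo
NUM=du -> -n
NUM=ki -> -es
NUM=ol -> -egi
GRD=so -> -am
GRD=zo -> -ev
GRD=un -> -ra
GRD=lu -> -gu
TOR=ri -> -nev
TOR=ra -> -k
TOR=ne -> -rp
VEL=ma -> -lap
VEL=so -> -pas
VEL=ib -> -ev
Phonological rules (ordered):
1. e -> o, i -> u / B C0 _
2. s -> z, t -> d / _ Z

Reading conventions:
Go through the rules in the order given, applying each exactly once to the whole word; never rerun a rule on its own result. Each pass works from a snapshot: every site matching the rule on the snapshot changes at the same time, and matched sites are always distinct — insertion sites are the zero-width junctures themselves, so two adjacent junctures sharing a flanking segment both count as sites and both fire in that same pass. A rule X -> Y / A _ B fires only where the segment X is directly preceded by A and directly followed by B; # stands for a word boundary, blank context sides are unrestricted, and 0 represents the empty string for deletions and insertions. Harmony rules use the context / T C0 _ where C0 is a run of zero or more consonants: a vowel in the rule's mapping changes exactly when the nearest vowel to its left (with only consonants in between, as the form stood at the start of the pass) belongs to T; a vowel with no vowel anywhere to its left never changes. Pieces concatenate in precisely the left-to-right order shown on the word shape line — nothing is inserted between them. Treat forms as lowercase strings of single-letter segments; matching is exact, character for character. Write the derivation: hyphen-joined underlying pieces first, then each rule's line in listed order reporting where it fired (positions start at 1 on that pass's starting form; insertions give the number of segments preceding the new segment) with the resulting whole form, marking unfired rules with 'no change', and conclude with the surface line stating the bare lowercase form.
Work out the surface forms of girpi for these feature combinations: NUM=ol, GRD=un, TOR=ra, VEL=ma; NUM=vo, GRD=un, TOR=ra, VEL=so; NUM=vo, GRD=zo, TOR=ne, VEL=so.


cell NUM=ol, GRD=un, TOR=ra, VEL=ma:
underlying: girpi-lap-egi-ra-k
1. e -> o, i -> u / B C0 _: fires at position(s) 9: girpilapogirak
2. s -> z, t -> d / _ Z: no change
surface: girpilapogirak

cell NUM=vo, GRD=un, TOR=ra, VEL=so:
underlying: girpi-pas-zo-ra-k
1. e -> o, i -> u / B C0 _: no change
2. s -> z, t -> d / _ Z: fires at position(s) 8: girpipazzorak
surface: girpipazzorak

cell NUM=vo, GRD=zo, TOR=ne, VEL=so:
underlying: girpi-pas-zo-ev-rp
1. e -> o, i -> u / B C0 _: fires at position(s) 11: girpipaszoovrp
2. s -> z, t -> d / _ Z: fires at position(s) 8: girpipazzoovrp
surface: girpipazzoovrp


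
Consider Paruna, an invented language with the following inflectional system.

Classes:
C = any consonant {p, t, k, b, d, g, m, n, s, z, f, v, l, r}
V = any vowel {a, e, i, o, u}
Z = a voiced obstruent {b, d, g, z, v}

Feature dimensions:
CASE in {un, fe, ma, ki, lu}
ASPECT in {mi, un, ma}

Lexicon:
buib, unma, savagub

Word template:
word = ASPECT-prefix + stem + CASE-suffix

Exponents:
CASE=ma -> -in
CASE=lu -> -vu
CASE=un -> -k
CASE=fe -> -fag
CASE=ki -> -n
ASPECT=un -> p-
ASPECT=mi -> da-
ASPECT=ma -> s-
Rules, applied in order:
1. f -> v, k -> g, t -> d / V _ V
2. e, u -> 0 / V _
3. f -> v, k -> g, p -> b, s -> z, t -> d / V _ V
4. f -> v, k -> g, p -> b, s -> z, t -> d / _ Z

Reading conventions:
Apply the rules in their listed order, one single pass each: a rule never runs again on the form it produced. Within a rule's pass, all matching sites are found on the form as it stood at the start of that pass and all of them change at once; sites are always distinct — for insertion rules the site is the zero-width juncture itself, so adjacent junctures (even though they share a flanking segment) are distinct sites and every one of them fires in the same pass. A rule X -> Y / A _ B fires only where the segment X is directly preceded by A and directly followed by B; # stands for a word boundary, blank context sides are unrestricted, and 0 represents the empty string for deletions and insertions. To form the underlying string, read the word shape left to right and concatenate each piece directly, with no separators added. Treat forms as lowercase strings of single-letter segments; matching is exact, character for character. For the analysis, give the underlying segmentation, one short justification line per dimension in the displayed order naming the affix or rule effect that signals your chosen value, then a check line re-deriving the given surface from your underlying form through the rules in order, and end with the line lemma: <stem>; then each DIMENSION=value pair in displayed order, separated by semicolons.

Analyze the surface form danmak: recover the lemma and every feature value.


underlying: da-unma-k
CASE=un - signalled by the affix -k
ASPECT=mi - signalled by the affix da-
check: daunmak -> daunmak -> danmak -> danmak -> danmak
lemma: unma; CASE=un; ASPECT=mi


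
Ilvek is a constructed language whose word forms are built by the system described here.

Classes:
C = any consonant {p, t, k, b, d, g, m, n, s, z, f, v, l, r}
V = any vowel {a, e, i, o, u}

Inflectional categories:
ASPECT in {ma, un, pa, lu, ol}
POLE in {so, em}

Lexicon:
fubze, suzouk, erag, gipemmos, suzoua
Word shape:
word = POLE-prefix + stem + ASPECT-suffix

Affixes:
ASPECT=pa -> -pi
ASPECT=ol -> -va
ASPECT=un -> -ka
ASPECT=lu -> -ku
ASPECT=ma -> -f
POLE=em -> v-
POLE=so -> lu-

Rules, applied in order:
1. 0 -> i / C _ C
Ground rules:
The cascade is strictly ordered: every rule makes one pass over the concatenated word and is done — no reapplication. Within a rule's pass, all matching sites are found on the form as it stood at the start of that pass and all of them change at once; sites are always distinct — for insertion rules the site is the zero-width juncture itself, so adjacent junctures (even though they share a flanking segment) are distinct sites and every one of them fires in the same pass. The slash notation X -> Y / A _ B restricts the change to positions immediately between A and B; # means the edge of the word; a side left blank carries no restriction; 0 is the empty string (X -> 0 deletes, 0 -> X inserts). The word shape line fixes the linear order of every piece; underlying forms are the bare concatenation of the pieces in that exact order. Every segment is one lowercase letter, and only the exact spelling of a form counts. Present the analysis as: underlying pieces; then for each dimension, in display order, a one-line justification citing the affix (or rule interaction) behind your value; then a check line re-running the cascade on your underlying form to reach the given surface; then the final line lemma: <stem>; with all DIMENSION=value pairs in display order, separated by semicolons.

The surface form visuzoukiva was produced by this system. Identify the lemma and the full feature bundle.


underlying: v-suzouk-va
ASPECT=ol - signalled by the affix -va
POLE=em - signalled by the affix v-
check: vsuzoukva -> visuzoukiva
lemma: suzouk; ASPECT=ol; POLE=em


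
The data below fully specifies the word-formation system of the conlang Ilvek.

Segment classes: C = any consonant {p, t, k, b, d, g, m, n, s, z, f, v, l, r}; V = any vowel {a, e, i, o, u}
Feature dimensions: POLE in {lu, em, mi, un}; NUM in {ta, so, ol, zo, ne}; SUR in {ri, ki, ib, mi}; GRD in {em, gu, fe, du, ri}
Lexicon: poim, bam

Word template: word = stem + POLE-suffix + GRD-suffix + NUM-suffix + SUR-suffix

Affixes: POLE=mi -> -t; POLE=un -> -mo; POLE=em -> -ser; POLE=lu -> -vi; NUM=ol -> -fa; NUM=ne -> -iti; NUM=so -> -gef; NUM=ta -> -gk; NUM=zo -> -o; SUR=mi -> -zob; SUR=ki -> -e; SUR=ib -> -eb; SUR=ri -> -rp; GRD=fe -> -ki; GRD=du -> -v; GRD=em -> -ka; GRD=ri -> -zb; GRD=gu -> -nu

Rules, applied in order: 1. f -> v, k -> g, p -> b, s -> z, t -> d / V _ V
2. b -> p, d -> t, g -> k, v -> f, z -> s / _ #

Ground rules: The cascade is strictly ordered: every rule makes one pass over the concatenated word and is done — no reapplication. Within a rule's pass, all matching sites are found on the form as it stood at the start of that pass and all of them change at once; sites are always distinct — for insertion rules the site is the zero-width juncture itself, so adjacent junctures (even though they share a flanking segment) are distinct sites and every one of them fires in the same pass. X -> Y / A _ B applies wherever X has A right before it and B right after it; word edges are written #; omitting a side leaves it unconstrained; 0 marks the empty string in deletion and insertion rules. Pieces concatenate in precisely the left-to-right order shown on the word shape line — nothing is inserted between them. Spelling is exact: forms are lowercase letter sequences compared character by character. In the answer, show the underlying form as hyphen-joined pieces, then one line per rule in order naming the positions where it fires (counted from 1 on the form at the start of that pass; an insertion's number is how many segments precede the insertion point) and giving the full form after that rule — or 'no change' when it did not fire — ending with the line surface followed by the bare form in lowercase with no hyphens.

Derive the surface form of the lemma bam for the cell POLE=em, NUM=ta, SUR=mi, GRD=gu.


underlying: bam-ser-nu-gk-zob
1. f -> v, k -> g, p -> b, s -> z, t -> d / V _ V: no change
2. b -> p, d -> t, g -> k, v -> f, z -> s / _ #: fires at position(s) 13: bamsernugkzop
surface: bamsernugkzop


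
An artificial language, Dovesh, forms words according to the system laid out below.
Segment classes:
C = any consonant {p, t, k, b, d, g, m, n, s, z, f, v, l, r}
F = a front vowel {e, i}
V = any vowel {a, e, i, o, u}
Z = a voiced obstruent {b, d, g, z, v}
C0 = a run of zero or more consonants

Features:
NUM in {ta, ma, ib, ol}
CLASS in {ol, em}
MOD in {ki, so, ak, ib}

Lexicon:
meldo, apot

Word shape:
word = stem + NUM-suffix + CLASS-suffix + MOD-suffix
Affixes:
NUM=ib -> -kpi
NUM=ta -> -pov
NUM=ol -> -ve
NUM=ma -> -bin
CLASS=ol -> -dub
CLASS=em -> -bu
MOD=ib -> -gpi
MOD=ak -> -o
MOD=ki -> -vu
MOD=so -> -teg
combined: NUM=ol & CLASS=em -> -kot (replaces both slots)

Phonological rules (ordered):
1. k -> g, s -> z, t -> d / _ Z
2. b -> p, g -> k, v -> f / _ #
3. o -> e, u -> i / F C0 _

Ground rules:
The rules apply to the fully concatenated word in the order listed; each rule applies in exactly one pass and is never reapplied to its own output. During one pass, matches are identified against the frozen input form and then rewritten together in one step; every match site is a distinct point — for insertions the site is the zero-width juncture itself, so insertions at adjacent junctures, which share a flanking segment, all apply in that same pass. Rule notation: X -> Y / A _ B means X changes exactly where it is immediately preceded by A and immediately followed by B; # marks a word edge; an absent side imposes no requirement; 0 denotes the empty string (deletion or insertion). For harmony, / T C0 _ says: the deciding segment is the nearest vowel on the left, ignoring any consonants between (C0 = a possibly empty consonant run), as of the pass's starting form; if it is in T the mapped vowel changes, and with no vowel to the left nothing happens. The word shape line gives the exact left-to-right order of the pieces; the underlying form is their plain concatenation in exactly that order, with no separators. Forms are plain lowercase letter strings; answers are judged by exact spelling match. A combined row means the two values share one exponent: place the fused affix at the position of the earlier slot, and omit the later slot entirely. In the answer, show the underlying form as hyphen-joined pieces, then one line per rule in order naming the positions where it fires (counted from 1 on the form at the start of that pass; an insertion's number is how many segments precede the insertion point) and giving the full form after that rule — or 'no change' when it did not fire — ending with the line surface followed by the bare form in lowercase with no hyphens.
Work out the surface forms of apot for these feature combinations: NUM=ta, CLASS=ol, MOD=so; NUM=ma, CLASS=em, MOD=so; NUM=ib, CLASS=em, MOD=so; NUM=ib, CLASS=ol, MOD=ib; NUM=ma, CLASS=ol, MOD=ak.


cell NUM=ta, CLASS=ol, MOD=so:
underlying: apot-pov-dub-teg
1. k -> g, s -> z, t -> d / _ Z: no change
2. b -> p, g -> k, v -> f / _ #: fires at position(s) 13: apotpovdubtek
3. o -> e, u -> i / F C0 _: no change
surface: apotpovdubtek

cell NUM=ma, CLASS=em, MOD=so:
underlying: apot-bin-bu-teg
1. k -> g, s -> z, t -> d / _ Z: fires at position(s) 4: apodbinbuteg
2. b -> p, g -> k, v -> f / _ #: fires at position(s) 12: apodbinbutek
3. o -> e, u -> i / F C0 _: fires at position(s) 9: apodbinbitek
surface: apodbinbitek

cell NUM=ib, CLASS=em, MOD=so:
underlying: apot-kpi-bu-teg
1. k -> g, s -> z, t -> d / _ Z: no change
2. b -> p, g -> k, v -> f / _ #: fires at position(s) 12: apotkpibutek
3. o -> e, u -> i / F C0 _: fires at position(s) 9: apotkpibitek
surface: apotkpibitek

cell NUM=ib, CLASS=ol, MOD=ib:
underlying: apot-kpi-dub-gpi
1. k -> g, s -> z, t -> d / _ Z: no change
2. b -> p, g -> k, v -> f / _ #: no change
3. o -> e, u -> i / F C0 _: fires at position(s) 9: apotkpidibgpi
surface: apotkpidibgpi

cell NUM=ma, CLASS=ol, MOD=ak:
underlying: apot-bin-dub-o
1. k -> g, s -> z, t -> d / _ Z: fires at position(s) 4: apodbindubo
2. b -> p, g -> k, v -> f / _ #: no change
3. o -> e, u -> i / F C0 _: fires at position(s) 9: apodbindibo
surface: apodbindibo


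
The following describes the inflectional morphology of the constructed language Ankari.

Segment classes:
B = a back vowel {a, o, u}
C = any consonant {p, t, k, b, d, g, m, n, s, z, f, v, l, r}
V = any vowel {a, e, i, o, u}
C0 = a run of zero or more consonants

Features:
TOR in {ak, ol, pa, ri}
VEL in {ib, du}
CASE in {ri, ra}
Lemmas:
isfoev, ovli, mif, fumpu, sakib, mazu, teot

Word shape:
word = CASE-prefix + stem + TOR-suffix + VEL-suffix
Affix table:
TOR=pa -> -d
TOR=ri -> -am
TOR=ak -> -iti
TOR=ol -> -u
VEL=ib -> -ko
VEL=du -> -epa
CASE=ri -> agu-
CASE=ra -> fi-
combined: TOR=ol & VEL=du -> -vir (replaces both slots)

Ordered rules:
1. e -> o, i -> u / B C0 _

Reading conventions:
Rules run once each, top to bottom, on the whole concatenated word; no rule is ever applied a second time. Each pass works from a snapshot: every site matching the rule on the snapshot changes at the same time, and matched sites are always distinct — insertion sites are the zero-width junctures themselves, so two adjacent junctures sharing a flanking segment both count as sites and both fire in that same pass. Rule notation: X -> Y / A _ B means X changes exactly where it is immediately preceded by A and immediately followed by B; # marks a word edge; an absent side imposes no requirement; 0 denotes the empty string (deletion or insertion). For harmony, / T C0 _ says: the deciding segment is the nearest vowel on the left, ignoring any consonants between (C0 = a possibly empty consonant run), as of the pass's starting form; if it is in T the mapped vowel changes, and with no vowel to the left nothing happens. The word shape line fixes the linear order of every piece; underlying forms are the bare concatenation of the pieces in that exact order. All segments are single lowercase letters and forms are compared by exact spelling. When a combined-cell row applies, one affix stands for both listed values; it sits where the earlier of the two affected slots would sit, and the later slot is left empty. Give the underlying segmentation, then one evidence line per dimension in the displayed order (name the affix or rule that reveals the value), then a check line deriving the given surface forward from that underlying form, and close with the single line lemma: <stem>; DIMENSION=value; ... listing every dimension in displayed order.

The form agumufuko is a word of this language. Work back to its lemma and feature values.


underlying: agu-mif-u-ko
TOR=ol - signalled by the affix -u
VEL=ib - signalled by the affix -ko
CASE=ri - signalled by the affix agu-
check: agumifuko -> agumufuko
lemma: mif; TOR=ol; VEL=ib; CASE=ri


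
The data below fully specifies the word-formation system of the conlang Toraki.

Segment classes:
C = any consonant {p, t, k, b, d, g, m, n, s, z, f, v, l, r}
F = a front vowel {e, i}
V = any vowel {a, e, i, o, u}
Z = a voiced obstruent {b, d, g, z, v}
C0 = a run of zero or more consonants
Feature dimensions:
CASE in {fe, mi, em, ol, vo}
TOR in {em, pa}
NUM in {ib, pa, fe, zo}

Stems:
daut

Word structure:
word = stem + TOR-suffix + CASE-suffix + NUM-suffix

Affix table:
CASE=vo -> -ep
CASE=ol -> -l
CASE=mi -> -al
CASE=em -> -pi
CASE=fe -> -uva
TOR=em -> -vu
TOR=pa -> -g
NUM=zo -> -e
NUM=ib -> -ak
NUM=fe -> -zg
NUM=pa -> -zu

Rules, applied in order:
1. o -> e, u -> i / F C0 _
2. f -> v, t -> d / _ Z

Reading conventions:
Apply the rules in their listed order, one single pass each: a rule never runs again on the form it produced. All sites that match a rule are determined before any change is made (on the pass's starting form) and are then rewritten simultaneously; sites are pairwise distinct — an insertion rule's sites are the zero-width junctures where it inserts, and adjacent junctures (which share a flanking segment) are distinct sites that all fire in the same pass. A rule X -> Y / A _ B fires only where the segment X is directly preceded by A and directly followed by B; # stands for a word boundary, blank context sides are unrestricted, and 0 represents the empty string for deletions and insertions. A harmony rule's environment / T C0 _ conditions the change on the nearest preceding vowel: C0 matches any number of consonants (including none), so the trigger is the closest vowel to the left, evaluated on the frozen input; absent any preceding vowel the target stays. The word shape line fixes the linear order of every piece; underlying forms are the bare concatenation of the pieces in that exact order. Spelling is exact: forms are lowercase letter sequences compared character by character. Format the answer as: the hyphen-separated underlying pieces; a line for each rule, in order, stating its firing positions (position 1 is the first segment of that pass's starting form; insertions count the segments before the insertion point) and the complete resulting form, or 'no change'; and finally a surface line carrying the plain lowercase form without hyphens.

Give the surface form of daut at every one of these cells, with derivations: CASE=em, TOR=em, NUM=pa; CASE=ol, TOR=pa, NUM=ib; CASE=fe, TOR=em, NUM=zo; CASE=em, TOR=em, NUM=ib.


cell CASE=em, TOR=em, NUM=pa:
underlying: daut-vu-pi-zu
1. o -> e, u -> i / F C0 _: fires at position(s) 10: dautvupizi
2. f -> v, t -> d / _ Z: fires at position(s) 4: daudvupizi
surface: daudvupizi

cell CASE=ol, TOR=pa, NUM=ib:
underlying: daut-g-l-ak
1. o -> e, u -> i / F C0 _: no change
2. f -> v, t -> d / _ Z: fires at position(s) 4: daudglak
surface: daudglak

cell CASE=fe, TOR=em, NUM=zo:
underlying: daut-vu-uva-e
1. o -> e, u -> i / F C0 _: no change
2. f -> v, t -> d / _ Z: fires at position(s) 4: daudvuuvae
surface: daudvuuvae

cell CASE=em, TOR=em, NUM=ib:
underlying: daut-vu-pi-ak
1. o -> e, u -> i / F C0 _: no change
2. f -> v, t -> d / _ Z: fires at position(s) 4: daudvupiak
surface: daudvupiak


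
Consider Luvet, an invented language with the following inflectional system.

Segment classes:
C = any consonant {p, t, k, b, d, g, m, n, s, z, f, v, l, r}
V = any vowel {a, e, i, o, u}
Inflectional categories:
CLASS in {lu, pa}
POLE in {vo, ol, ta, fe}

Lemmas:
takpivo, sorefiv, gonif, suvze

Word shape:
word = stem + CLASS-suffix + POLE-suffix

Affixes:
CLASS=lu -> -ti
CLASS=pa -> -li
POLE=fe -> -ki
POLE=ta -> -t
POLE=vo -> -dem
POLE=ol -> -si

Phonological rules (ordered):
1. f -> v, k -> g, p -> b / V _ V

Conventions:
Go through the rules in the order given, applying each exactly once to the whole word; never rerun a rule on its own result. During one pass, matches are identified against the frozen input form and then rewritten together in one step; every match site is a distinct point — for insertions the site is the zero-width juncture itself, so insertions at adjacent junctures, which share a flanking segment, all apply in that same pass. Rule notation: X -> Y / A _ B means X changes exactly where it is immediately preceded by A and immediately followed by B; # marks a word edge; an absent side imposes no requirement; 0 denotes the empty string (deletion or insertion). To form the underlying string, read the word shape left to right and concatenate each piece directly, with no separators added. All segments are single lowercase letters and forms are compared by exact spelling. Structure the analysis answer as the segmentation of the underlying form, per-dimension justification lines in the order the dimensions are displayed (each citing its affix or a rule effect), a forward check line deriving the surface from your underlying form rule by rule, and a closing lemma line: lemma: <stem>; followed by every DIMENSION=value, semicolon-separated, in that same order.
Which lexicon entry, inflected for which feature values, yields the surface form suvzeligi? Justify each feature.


underlying: suvze-li-ki
CLASS=pa - signalled by the affix -li
POLE=fe - signalled by the affix -ki
check: suvzeliki -> suvzeligi
lemma: suvze; CLASS=pa; POLE=fe


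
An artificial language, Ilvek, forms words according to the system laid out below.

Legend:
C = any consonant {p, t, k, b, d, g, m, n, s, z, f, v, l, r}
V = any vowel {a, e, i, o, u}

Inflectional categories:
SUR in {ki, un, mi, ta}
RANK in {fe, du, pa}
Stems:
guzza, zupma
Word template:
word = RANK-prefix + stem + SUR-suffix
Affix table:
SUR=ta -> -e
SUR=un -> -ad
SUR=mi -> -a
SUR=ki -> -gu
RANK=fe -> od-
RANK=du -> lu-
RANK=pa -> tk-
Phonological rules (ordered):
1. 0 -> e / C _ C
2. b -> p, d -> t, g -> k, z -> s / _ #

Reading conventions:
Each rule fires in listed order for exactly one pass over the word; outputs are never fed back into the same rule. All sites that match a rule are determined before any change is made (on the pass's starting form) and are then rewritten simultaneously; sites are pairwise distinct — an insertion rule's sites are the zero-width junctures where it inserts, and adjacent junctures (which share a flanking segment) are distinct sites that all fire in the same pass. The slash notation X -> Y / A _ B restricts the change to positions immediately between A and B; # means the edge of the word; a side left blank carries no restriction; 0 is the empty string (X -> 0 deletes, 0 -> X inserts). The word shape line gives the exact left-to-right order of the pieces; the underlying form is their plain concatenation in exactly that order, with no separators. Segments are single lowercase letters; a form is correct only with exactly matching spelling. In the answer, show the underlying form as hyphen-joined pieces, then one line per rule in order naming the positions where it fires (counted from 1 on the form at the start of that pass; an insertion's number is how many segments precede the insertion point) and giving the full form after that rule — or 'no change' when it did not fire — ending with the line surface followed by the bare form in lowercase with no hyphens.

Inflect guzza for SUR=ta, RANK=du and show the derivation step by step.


underlying: lu-guzza-e
1. 0 -> e / C _ C: inserts after position(s) 5: luguzezae
2. b -> p, d -> t, g -> k, z -> s / _ #: no change
surface: luguzezae


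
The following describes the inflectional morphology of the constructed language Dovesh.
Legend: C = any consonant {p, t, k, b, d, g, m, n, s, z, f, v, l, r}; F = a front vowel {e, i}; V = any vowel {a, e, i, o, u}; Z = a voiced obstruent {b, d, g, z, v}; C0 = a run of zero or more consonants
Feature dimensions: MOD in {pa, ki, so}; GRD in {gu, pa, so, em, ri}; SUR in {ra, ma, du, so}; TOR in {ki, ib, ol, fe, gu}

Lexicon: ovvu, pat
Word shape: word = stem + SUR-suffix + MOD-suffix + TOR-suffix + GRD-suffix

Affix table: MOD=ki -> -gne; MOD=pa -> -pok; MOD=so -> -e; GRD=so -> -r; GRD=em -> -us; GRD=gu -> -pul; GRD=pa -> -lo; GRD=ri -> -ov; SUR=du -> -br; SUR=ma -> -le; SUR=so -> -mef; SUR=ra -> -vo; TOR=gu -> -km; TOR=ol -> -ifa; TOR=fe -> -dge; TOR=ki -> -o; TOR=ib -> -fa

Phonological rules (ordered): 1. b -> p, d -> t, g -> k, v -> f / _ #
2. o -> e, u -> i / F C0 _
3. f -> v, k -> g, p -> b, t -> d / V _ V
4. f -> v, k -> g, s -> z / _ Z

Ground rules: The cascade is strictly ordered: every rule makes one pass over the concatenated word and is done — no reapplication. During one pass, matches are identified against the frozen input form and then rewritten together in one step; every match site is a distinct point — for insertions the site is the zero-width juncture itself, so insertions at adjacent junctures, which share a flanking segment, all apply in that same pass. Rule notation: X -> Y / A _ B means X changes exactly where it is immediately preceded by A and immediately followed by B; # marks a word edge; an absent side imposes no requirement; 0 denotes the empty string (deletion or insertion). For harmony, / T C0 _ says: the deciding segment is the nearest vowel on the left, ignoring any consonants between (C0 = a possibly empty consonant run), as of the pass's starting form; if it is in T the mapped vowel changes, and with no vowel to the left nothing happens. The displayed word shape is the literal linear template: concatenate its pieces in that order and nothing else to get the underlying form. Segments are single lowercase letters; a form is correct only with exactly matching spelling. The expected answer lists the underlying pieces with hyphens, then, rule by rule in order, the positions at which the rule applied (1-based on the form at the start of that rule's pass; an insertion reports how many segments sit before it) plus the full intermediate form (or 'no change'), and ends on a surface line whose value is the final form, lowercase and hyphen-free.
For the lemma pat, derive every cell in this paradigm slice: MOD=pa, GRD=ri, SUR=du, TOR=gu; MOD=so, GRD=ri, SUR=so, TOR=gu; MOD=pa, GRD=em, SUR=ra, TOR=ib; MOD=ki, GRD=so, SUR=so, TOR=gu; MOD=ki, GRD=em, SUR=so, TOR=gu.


cell MOD=pa, GRD=ri, SUR=du, TOR=gu:
underlying: pat-br-pok-km-ov
1. b -> p, d -> t, g -> k, v -> f / _ #: fires at position(s) 12: patbrpokkmof
2. o -> e, u -> i / F C0 _: no change
3. f -> v, k -> g, p -> b, t -> d / V _ V: no change
4. f -> v, k -> g, s -> z / _ Z: no change
surface: patbrpokkmof

cell MOD=so, GRD=ri, SUR=so, TOR=gu:
underlying: pat-mef-e-km-ov
1. b -> p, d -> t, g -> k, v -> f / _ #: fires at position(s) 11: patmefekmof
2. o -> e, u -> i / F C0 _: fires at position(s) 10: patmefekmef
3. f -> v, k -> g, p -> b, t -> d / V _ V: fires at position(s) 6: patmevekmef
4. f -> v, k -> g, s -> z / _ Z: no change
surface: patmevekmef

cell MOD=pa, GRD=em, SUR=ra, TOR=ib:
underlying: pat-vo-pok-fa-us
1. b -> p, d -> t, g -> k, v -> f / _ #: no change
2. o -> e, u -> i / F C0 _: no change
3. f -> v, k -> g, p -> b, t -> d / V _ V: fires at position(s) 6: patvobokfaus
4. f -> v, k -> g, s -> z / _ Z: no change
surface: patvobokfaus

cell MOD=ki, GRD=so, SUR=so, TOR=gu:
underlying: pat-mef-gne-km-r
1. b -> p, d -> t, g -> k, v -> f / _ #: no change
2. o -> e, u -> i / F C0 _: no change
3. f -> v, k -> g, p -> b, t -> d / V _ V: no change
4. f -> v, k -> g, s -> z / _ Z: fires at position(s) 6: patmevgnekmr
surface: patmevgnekmr

cell MOD=ki, GRD=em, SUR=so, TOR=gu:
underlying: pat-mef-gne-km-us
1. b -> p, d -> t, g -> k, v -> f / _ #: no change
2. o -> e, u -> i / F C0 _: fires at position(s) 12: patmefgnekmis
3. f -> v, k -> g, p -> b, t -> d / V _ V: no change
4. f -> v, k -> g, s -> z / _ Z: fires at position(s) 6: patmevgnekmis
surface: patmevgnekmis
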